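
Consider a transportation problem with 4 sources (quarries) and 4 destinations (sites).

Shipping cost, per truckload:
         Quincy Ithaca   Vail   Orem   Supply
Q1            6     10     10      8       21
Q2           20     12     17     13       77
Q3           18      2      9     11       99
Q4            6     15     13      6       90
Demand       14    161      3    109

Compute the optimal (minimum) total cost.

An optimal shipping plan:
  Q1 to Quincy: 14 × 6 = 84
  Q1 to Vail: 3 × 10 = 30
  Q1 to Orem: 4 × 8 = 32
  Q2 to Ithaca: 62 × 12 = 744
  Q2 to Orem: 15 × 13 = 195
  Q3 to Ithaca: 99 × 2 = 198
  Q4 to Orem: 90 × 6 = 540
Total = 84 + 30 + 32 + 744 + 195 + 198 + 540 = 1823.

1823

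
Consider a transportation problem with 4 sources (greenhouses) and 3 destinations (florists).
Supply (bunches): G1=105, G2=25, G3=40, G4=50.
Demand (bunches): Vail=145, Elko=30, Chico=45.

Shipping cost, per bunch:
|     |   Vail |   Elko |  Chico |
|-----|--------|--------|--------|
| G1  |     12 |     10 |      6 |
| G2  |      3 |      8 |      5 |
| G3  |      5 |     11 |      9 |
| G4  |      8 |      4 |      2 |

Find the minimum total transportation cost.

1545

An optimal shipping plan:
  G1 to Vail: 60 × 12 = 720
  G1 to Chico: 45 × 6 = 270
  G2 to Vail: 25 × 3 = 75
  G3 to Vail: 40 × 5 = 200
  G4 to Vail: 20 × 8 = 160
  G4 to Elko: 30 × 4 = 120
Total = 720 + 270 + 75 + 200 + 160 + 120 = 1545.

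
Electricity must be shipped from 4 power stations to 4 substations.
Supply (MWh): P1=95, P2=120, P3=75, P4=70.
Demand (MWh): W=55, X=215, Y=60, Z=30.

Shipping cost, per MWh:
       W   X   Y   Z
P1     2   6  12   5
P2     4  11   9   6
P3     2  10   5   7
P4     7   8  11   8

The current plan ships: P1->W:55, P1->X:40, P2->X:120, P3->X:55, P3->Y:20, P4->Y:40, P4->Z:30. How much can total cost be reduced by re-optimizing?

650

Current plan cost = 55·2 + 40·6 + 120·11 + 55·10 + 20·5 + 40·11 + 30·8 = 3000.
Optimal plan:
  P1 to X: 95 × 6 = 570
  P2 to W: 40 × 4 = 160
  P2 to X: 50 × 11 = 550
  P2 to Z: 30 × 6 = 180
  P3 to W: 15 × 2 = 30
  P3 to Y: 60 × 5 = 300
  P4 to X: 70 × 8 = 560
Optimal cost = 2350.
Saving = 3000 − 2350 = 650.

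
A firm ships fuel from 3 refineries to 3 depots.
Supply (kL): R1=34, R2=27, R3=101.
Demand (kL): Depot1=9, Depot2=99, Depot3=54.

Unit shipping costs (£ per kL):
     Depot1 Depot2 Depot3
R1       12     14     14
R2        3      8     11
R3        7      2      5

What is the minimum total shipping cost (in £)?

909

An optimal shipping plan:
  R1→Depot3: 34 × £14 = £476
  R2→Depot1: 9 × £3 = £27
  R2→Depot3: 18 × £11 = £198
  R3→Depot2: 99 × £2 = £198
  R3→Depot3: 2 × £5 = £10
Total = 476 + 27 + 198 + 198 + 10 = £909.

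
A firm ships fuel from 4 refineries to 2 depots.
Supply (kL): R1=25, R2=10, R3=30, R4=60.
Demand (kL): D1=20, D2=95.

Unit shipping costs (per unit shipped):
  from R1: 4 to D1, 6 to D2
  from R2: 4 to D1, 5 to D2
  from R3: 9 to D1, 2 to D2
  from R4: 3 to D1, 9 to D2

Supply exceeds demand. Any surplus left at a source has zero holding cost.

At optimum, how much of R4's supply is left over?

10

Minimum-cost shipments:
  R1→D2: 25 × 6 = 150
  R2→D2: 10 × 5 = 50
  R3→D2: 30 × 2 = 60
  R4→D1: 20 × 3 = 60
  R4→D2: 30 × 9 = 270
Total cost = 590.
R4 ships 50 of its 60, leaving 10.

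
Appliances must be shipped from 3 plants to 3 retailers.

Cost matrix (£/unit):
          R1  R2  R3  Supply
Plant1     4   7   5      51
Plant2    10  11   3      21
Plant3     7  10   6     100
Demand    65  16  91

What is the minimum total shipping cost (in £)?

One minimum-cost allocation:
  Plant1 to R1: 35 × £4 = £140
  Plant1 to R2: 16 × £7 = £112
  Plant2 to R3: 21 × £3 = £63
  Plant3 to R1: 30 × £7 = £210
  Plant3 to R3: 70 × £6 = £420
Total = 140 + 112 + 63 + 210 + 420 = £945.

945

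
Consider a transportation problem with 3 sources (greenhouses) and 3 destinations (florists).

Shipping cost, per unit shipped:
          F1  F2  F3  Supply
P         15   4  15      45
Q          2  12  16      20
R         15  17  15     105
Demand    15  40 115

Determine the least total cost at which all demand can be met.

An optimal shipping plan:
  P→F2: 40 × 4 = 160
  P→F3: 5 × 15 = 75
  Q→F1: 15 × 2 = 30
  Q→F3: 5 × 16 = 80
  R→F3: 105 × 15 = 1575
Total = 160 + 75 + 30 + 80 + 1575 = 1920.

1920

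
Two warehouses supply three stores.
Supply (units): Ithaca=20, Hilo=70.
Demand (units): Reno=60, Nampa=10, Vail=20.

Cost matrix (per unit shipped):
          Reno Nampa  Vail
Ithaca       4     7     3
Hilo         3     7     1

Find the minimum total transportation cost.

280

A cheapest plan:
  Ithaca to Reno: 10 × 4 = 40
  Ithaca to Nampa: 10 × 7 = 70
  Hilo to Reno: 50 × 3 = 150
  Hilo to Vail: 20 × 1 = 20
Total = 40 + 70 + 150 + 20 = 280.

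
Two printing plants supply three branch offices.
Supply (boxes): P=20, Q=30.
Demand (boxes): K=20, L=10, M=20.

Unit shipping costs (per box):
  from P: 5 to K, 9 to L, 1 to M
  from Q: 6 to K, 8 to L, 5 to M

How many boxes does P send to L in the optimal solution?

The minimum-cost plan:
  P to M: 20 × 1 = 20
  Q to K: 20 × 6 = 120
  Q to L: 10 × 8 = 80
Total cost = 220.
The route P→L is not used.

0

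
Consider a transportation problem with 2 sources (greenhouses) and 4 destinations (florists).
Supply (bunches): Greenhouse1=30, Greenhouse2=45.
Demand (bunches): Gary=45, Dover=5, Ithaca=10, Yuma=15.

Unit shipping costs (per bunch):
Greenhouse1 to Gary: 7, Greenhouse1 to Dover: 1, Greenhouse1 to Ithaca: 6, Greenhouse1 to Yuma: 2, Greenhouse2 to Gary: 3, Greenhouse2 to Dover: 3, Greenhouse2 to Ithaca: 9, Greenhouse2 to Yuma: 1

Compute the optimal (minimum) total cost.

230

One minimum-cost allocation:
  Greenhouse1–Dover: 5 × 1 = 5
  Greenhouse1–Ithaca: 10 × 6 = 60
  Greenhouse1–Yuma: 15 × 2 = 30
  Greenhouse2–Gary: 45 × 3 = 135
Total = 5 + 60 + 30 + 135 = 230.
(Supply check: Greenhouse1 ships 30; Greenhouse2 ships 45.)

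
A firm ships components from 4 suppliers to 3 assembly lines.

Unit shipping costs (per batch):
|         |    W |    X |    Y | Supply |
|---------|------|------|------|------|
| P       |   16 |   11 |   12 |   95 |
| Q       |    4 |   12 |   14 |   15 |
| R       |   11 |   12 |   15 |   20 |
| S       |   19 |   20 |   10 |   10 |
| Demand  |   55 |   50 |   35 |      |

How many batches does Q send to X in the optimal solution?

0

Optimal shipments:
  P to W: 20 batches
  P to X: 50 batches
  P to Y: 25 batches
  Q to W: 15 batches
  R to W: 20 batches
  S to Y: 10 batches
Total cost = 1550.
The route Q→X is not used.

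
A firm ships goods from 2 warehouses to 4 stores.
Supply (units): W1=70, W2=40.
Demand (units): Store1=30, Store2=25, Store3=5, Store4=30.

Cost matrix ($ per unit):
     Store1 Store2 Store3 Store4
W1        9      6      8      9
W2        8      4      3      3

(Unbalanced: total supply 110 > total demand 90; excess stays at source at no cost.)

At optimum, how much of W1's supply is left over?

20

An optimal plan:
  W1 to Store1: 30 × $9 = $270
  W1 to Store2: 20 × $6 = $120
  W2 to Store2: 5 × $4 = $20
  W2 to Store3: 5 × $3 = $15
  W2 to Store4: 30 × $3 = $90
Total cost = $515.
W1 ships 50 of its 70, leaving 20.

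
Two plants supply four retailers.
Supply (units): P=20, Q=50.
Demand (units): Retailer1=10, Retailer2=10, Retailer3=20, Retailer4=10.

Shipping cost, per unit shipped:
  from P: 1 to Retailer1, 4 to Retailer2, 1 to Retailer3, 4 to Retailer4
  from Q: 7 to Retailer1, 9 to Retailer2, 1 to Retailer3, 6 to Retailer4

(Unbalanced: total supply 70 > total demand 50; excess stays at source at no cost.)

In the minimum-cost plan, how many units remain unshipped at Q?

20

Minimum-cost shipments:
  P–Retailer1: 10 × 1 = 10
  P–Retailer2: 10 × 4 = 40
  Q–Retailer3: 20 × 1 = 20
  Q–Retailer4: 10 × 6 = 60
Total cost = 130.
Q ships 30 of its 50, leaving 20.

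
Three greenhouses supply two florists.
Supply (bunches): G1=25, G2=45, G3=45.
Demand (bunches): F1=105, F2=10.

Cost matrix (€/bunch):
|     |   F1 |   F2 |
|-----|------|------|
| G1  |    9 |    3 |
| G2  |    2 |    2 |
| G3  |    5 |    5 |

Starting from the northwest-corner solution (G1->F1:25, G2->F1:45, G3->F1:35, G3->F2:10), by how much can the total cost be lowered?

60

Current plan cost = 25·9 + 45·2 + 35·5 + 10·5 = €540.
Optimal plan:
  G1 to F1: 15 × €9 = €135
  G1 to F2: 10 × €3 = €30
  G2 to F1: 45 × €2 = €90
  G3 to F1: 45 × €5 = €225
Optimal cost = €480.
Saving = 540 − 480 = €60.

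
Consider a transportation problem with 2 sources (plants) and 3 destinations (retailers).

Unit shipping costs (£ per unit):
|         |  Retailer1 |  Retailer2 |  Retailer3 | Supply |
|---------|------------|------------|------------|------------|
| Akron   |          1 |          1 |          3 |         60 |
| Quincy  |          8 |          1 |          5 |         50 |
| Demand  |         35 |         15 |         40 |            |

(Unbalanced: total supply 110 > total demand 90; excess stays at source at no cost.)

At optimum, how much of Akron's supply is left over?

0

Minimum-cost shipments:
  Akron→Retailer1: 35 × £1 = £35
  Akron→Retailer3: 25 × £3 = £75
  Quincy→Retailer2: 15 × £1 = £15
  Quincy→Retailer3: 15 × £5 = £75
Total cost = £200.
Akron ships 60 of its 60, leaving 0.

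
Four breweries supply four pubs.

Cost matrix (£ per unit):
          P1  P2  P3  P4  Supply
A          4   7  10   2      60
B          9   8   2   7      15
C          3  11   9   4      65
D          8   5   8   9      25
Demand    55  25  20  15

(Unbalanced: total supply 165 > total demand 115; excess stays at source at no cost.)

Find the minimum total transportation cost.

395

Optimal allocation:
  A–P4: 15 kegs
  B–P3: 15 kegs
  C–P1: 55 kegs
  C–P3: 5 kegs
  D–P2: 25 kegs
Total cost = £395.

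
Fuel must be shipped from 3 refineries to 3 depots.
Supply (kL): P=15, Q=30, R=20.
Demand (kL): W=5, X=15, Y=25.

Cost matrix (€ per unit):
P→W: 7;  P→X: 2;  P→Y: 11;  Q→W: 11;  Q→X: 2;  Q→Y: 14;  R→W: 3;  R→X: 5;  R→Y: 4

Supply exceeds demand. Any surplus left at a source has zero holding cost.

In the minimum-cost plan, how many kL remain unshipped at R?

0

Minimum-cost shipments:
  P→W: 5 × €7 = €35
  P→X: 5 × €2 = €10
  P→Y: 5 × €11 = €55
  Q→X: 10 × €2 = €20
  R→Y: 20 × €4 = €80
Total cost = €200.
R ships 20 of its 20, leaving 0.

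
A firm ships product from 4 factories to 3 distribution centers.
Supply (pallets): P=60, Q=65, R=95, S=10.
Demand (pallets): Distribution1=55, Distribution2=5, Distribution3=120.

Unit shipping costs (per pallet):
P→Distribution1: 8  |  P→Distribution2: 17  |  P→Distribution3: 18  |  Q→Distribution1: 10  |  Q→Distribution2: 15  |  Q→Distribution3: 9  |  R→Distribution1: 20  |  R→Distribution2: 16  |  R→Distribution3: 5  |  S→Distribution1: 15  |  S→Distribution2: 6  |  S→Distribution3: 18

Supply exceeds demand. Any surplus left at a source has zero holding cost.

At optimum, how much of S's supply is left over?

Minimum-cost shipments:
  P→Distribution1: 55 × 8 = 440
  Q→Distribution3: 25 × 9 = 225
  R→Distribution3: 95 × 5 = 475
  S→Distribution2: 5 × 6 = 30
Total cost = 1170.
S ships 5 of its 10, leaving 5.

5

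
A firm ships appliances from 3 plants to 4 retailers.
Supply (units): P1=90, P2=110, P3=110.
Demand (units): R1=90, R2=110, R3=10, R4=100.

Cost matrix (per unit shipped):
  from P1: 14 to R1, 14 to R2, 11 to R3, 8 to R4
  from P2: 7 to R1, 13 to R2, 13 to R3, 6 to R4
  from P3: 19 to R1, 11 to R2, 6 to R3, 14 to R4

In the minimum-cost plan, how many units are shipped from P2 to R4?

20

The minimum-cost plan:
  P1–R2: 10 × 14 = 140
  P1–R4: 80 × 8 = 640
  P2–R1: 90 × 7 = 630
  P2–R4: 20 × 6 = 120
  P3–R2: 100 × 11 = 1100
  P3–R3: 10 × 6 = 60
Total cost = 2690.
So P2→R4 carries 20 units.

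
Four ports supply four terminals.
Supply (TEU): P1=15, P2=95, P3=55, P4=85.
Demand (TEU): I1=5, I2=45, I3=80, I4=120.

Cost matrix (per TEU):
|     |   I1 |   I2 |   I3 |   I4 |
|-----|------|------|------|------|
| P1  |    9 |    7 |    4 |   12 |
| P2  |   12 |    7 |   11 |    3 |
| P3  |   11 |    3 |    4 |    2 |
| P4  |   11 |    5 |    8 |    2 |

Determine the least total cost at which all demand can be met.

975

An optimal shipping plan:
  P1 to I3: 15 × 4 = 60
  P2 to I1: 5 × 12 = 60
  P2 to I4: 90 × 3 = 270
  P3 to I3: 55 × 4 = 220
  P4 to I2: 45 × 5 = 225
  P4 to I3: 10 × 8 = 80
  P4 to I4: 30 × 2 = 60
Total = 60 + 60 + 270 + 220 + 225 + 80 + 60 = 975.
(Supply check: P1 ships 15; P2 ships 95; P3 ships 55; P4 ships 85.)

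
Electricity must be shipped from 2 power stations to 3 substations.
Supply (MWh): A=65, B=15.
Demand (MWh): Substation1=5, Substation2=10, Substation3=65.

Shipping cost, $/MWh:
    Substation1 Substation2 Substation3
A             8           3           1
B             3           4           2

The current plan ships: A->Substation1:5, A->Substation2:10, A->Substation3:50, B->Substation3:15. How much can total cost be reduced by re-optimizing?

30

Current plan cost = 5·8 + 10·3 + 50·1 + 15·2 = $150.
Optimal plan:
  A->Substation2: 10 × $3 = $30
  A->Substation3: 55 × $1 = $55
  B->Substation1: 5 × $3 = $15
  B->Substation3: 10 × $2 = $20
Optimal cost = $120.
Saving = 150 − 120 = $30.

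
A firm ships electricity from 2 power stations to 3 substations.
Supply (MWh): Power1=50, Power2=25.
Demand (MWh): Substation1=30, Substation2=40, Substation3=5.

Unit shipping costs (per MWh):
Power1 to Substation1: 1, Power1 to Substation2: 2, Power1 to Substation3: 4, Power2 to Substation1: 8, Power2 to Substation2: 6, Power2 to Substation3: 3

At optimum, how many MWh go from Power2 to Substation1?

0

Optimal shipments:
  Power1 to Substation1: 30 MWh
  Power1 to Substation2: 20 MWh
  Power2 to Substation2: 20 MWh
  Power2 to Substation3: 5 MWh
Total cost = 205.
The route Power2→Substation1 is not used.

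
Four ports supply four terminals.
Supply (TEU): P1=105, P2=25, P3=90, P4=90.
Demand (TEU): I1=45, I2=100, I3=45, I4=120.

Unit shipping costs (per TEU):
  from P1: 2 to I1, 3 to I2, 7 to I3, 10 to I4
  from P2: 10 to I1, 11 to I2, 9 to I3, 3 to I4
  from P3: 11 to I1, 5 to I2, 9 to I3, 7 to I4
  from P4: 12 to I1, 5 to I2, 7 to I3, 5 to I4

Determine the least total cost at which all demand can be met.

1435

Optimal allocation:
  P1–I1: 45 × 2 = 90
  P1–I2: 60 × 3 = 180
  P2–I4: 25 × 3 = 75
  P3–I2: 40 × 5 = 200
  P3–I3: 45 × 9 = 405
  P3–I4: 5 × 7 = 35
  P4–I4: 90 × 5 = 450
Total = 90 + 180 + 75 + 200 + 405 + 35 + 450 = 1435.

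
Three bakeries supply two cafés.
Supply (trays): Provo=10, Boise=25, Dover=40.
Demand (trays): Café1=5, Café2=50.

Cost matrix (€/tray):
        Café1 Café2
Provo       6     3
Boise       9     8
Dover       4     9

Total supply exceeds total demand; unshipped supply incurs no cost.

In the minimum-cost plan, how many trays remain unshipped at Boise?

0

An optimal plan:
  Provo→Café2: 10 × €3 = €30
  Boise→Café2: 25 × €8 = €200
  Dover→Café1: 5 × €4 = €20
  Dover→Café2: 15 × €9 = €135
Total cost = €385.
Boise ships 25 of its 25, leaving 0.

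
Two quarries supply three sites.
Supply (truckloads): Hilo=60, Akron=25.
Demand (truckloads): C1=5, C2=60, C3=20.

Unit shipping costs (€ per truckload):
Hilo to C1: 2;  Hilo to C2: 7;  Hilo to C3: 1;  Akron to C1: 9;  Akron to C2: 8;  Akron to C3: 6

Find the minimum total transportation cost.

475

An optimal shipping plan:
  Hilo->C1: 5 truckloads
  Hilo->C2: 35 truckloads
  Hilo->C3: 20 truckloads
  Akron->C2: 25 truckloads
Total cost = €475.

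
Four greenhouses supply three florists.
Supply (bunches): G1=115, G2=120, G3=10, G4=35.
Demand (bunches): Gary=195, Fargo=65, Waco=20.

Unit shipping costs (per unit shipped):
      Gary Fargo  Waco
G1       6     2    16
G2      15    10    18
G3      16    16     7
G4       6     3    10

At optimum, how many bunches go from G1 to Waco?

The minimum-cost plan:
  G1→Gary: 115 × 6 = 690
  G2→Gary: 45 × 15 = 675
  G2→Fargo: 65 × 10 = 650
  G2→Waco: 10 × 18 = 180
  G3→Waco: 10 × 7 = 70
  G4→Gary: 35 × 6 = 210
Total cost = 2475.
The route G1→Waco is not used.

0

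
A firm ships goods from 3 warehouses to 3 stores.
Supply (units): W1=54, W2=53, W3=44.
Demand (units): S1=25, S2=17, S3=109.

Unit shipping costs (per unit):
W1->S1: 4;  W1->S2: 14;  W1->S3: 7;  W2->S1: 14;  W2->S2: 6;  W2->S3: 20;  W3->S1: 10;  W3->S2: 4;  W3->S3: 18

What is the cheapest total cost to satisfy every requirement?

An optimal shipping plan:
  W1 to S3: 54 × 7 = 378
  W2 to S3: 53 × 20 = 1060
  W3 to S1: 25 × 10 = 250
  W3 to S2: 17 × 4 = 68
  W3 to S3: 2 × 18 = 36
Total = 378 + 1060 + 250 + 68 + 36 = 1792.

1792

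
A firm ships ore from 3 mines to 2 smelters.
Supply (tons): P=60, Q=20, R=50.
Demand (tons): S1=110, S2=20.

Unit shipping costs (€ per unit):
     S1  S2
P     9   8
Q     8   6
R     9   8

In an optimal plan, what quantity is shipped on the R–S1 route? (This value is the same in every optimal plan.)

Solving gives:
  P to S1: 60 × €9 = €540
  Q to S2: 20 × €6 = €120
  R to S1: 50 × €9 = €450
Total cost = €1110.
So R→S1 carries 50 tons.

50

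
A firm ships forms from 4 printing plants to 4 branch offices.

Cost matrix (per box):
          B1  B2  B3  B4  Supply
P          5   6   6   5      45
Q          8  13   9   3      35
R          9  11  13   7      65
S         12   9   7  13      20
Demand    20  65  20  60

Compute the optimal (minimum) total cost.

An optimal shipping plan:
  P->B2: 45 × 6 = 270
  Q->B4: 35 × 3 = 105
  R->B1: 20 × 9 = 180
  R->B2: 20 × 11 = 220
  R->B4: 25 × 7 = 175
  S->B3: 20 × 7 = 140
Total = 270 + 105 + 180 + 220 + 175 + 140 = 1090.

1090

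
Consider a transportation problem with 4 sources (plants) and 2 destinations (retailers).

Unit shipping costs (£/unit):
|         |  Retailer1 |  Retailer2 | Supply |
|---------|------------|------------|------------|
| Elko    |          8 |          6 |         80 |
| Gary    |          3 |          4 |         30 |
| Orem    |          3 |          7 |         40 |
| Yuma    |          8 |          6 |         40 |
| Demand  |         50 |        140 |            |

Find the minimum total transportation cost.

950

An optimal shipping plan:
  Elko->Retailer2: 80 units
  Gary->Retailer1: 10 units
  Gary->Retailer2: 20 units
  Orem->Retailer1: 40 units
  Yuma->Retailer2: 40 units
Total cost = £950.
(Supply check: Elko ships 80; Gary ships 30; Orem ships 40; Yuma ships 40.)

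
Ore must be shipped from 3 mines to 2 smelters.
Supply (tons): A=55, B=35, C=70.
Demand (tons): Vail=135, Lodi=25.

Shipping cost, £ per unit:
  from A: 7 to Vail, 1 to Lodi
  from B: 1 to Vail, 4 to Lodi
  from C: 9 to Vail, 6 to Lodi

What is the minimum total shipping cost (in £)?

A cheapest plan:
  A->Vail: 30 × £7 = £210
  A->Lodi: 25 × £1 = £25
  B->Vail: 35 × £1 = £35
  C->Vail: 70 × £9 = £630
Total = 210 + 25 + 35 + 630 = £900.

900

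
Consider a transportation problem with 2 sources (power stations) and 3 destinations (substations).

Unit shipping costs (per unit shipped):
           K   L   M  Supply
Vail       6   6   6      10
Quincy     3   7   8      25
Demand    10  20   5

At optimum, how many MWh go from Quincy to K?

Solving gives:
  Vail to L: 5 × 6 = 30
  Vail to M: 5 × 6 = 30
  Quincy to K: 10 × 3 = 30
  Quincy to L: 15 × 7 = 105
Total cost = 195.
So Quincy→K carries 10 MWh.

10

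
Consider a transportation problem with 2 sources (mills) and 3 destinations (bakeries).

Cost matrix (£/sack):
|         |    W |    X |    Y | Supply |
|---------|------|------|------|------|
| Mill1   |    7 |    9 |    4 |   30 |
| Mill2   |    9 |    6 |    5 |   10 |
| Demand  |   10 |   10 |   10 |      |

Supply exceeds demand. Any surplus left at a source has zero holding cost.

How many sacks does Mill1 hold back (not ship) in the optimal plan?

10

Minimum-cost shipments:
  Mill1->W: 10 × £7 = £70
  Mill1->Y: 10 × £4 = £40
  Mill2->X: 10 × £6 = £60
Total cost = £170.
Mill1 ships 20 of its 30, leaving 10.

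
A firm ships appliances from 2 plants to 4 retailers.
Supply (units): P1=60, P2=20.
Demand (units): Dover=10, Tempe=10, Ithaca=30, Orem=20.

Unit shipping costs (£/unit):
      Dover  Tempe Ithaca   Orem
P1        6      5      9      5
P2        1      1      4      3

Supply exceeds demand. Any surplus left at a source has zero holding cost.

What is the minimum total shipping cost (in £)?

One minimum-cost allocation:
  P1 to Dover: 10 units
  P1 to Tempe: 10 units
  P1 to Ithaca: 10 units
  P1 to Orem: 20 units
  P2 to Ithaca: 20 units
Total cost = £380.

380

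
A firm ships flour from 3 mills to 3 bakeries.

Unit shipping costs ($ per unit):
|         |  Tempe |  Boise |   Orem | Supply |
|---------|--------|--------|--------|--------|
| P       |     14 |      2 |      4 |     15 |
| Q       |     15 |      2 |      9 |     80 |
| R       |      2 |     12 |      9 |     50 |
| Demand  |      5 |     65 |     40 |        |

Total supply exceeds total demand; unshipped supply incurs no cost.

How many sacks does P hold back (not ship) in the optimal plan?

Minimum-cost shipments:
  P–Orem: 15 × $4 = $60
  Q–Boise: 65 × $2 = $130
  Q–Orem: 15 × $9 = $135
  R–Tempe: 5 × $2 = $10
  R–Orem: 10 × $9 = $90
Total cost = $425.
P ships 15 of its 15, leaving 0.

0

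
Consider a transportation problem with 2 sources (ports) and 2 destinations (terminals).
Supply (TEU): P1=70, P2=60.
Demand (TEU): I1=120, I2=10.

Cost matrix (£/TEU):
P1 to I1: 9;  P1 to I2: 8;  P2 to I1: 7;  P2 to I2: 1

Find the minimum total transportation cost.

A cheapest plan:
  P1–I1: 70 TEU
  P2–I1: 50 TEU
  P2–I2: 10 TEU
Total cost = £990.
(Supply check: P1 ships 70; P2 ships 60.)

990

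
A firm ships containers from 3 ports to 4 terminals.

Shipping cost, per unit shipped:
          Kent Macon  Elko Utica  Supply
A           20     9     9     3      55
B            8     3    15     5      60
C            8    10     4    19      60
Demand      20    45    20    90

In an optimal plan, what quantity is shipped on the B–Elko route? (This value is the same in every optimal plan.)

Solving gives:
  A→Utica: 55 × 3 = 165
  B→Macon: 25 × 3 = 75
  B→Utica: 35 × 5 = 175
  C→Kent: 20 × 8 = 160
  C→Macon: 20 × 10 = 200
  C→Elko: 20 × 4 = 80
Total cost = 855.
The route B→Elko is not used.

0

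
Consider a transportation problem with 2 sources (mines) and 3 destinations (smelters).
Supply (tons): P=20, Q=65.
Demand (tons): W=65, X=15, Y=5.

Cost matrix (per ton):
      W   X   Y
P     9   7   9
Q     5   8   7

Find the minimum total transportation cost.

475

An optimal shipping plan:
  P to X: 15 tons
  P to Y: 5 tons
  Q to W: 65 tons
Total cost = 475.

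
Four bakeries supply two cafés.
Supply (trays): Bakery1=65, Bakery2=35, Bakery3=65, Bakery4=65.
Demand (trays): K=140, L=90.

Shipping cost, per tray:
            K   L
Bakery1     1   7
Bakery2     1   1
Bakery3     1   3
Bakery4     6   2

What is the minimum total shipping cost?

295

Optimal allocation:
  Bakery1 to K: 65 × 1 = 65
  Bakery2 to K: 10 × 1 = 10
  Bakery2 to L: 25 × 1 = 25
  Bakery3 to K: 65 × 1 = 65
  Bakery4 to L: 65 × 2 = 130
Total = 65 + 10 + 25 + 65 + 130 = 295.
(Supply check: Bakery1 ships 65; Bakery2 ships 35; Bakery3 ships 65; Bakery4 ships 65.)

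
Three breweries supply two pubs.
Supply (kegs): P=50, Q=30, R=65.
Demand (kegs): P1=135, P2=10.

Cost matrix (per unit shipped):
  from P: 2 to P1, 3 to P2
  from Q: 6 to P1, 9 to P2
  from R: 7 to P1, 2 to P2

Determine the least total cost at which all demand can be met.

685

An optimal shipping plan:
  P->P1: 50 × 2 = 100
  Q->P1: 30 × 6 = 180
  R->P1: 55 × 7 = 385
  R->P2: 10 × 2 = 20
Total = 100 + 180 + 385 + 20 = 685.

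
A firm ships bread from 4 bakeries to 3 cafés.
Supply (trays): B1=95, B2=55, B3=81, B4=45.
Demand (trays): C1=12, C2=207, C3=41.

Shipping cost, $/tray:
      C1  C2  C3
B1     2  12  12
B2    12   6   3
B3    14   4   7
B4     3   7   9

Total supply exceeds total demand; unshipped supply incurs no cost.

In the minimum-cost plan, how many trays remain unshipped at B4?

Minimum-cost shipments:
  B1 to C1: 12 × $2 = $24
  B1 to C2: 67 × $12 = $804
  B2 to C2: 14 × $6 = $84
  B2 to C3: 41 × $3 = $123
  B3 to C2: 81 × $4 = $324
  B4 to C2: 45 × $7 = $315
Total cost = $1674.
B4 ships 45 of its 45, leaving 0.

0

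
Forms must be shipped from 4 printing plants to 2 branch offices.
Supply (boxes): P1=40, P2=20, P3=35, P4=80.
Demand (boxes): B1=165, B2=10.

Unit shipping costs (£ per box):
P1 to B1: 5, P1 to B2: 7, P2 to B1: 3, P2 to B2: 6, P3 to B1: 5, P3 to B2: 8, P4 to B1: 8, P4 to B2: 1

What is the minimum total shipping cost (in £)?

A cheapest plan:
  P1 to B1: 40 × £5 = £200
  P2 to B1: 20 × £3 = £60
  P3 to B1: 35 × £5 = £175
  P4 to B1: 70 × £8 = £560
  P4 to B2: 10 × £1 = £10
Total = 200 + 60 + 175 + 560 + 10 = £1005.
(Supply check: P1 ships 40; P2 ships 20; P3 ships 35; P4 ships 80.)

1005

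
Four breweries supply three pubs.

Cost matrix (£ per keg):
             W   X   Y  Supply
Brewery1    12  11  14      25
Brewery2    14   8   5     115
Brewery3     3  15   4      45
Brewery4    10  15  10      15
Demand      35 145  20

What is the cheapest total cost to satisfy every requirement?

An optimal shipping plan:
  Brewery1 to X: 25 × £11 = £275
  Brewery2 to X: 115 × £8 = £920
  Brewery3 to W: 35 × £3 = £105
  Brewery3 to Y: 10 × £4 = £40
  Brewery4 to X: 5 × £15 = £75
  Brewery4 to Y: 10 × £10 = £100
Total = 275 + 920 + 105 + 40 + 75 + 100 = £1515.

1515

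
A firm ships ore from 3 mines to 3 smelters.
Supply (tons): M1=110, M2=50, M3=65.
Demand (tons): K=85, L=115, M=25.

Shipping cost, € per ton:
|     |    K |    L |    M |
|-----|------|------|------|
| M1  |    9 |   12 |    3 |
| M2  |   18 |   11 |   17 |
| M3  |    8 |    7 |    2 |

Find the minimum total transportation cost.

Optimal allocation:
  M1–K: 85 tons
  M1–M: 25 tons
  M2–L: 50 tons
  M3–L: 65 tons
Total cost = €1845.

1845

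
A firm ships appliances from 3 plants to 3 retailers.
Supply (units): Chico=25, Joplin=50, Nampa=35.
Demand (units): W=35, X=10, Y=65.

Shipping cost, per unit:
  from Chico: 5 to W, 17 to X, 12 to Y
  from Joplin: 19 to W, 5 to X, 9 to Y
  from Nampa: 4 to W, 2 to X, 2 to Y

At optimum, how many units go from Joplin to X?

10

Optimal shipments:
  Chico->W: 25 × 5 = 125
  Joplin->X: 10 × 5 = 50
  Joplin->Y: 40 × 9 = 360
  Nampa->W: 10 × 4 = 40
  Nampa->Y: 25 × 2 = 50
Total cost = 625.
So Joplin→X carries 10 units.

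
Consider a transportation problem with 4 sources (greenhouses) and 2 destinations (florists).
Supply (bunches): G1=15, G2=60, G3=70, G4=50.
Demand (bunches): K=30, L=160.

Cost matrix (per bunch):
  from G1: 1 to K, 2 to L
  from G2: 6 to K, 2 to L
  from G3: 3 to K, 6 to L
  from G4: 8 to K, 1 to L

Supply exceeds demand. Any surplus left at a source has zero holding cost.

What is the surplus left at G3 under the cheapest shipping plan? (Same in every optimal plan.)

Minimum-cost shipments:
  G1→L: 15 bunches
  G2→L: 60 bunches
  G3→K: 30 bunches
  G3→L: 35 bunches
  G4→L: 50 bunches
Total cost = 500.
G3 ships 65 of its 70, leaving 5.

5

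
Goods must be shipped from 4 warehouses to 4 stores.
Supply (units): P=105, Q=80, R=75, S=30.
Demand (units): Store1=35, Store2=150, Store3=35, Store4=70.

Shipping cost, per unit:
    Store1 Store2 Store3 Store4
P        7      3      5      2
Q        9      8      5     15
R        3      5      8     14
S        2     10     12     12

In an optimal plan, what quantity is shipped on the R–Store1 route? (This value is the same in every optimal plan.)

The minimum-cost plan:
  P→Store2: 35 × 3 = 105
  P→Store4: 70 × 2 = 140
  Q→Store2: 45 × 8 = 360
  Q→Store3: 35 × 5 = 175
  R→Store1: 5 × 3 = 15
  R→Store2: 70 × 5 = 350
  S→Store1: 30 × 2 = 60
Total cost = 1205.
So R→Store1 carries 5 units.

5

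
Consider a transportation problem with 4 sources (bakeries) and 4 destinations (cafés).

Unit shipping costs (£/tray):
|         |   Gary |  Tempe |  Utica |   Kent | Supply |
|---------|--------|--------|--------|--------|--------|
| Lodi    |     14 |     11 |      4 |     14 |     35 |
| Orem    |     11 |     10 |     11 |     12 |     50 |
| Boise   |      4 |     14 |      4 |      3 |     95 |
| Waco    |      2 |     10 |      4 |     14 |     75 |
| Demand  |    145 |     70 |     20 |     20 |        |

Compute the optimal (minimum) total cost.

1290

A cheapest plan:
  Lodi->Tempe: 20 trays
  Lodi->Utica: 15 trays
  Orem->Tempe: 50 trays
  Boise->Gary: 70 trays
  Boise->Utica: 5 trays
  Boise->Kent: 20 trays
  Waco->Gary: 75 trays
Total cost = £1290.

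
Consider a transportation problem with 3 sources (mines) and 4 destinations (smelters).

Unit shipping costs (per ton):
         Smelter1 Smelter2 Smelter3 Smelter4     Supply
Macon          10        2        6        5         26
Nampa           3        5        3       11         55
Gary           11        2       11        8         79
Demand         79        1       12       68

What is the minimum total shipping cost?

1005

One minimum-cost allocation:
  Macon→Smelter3: 12 × 6 = 72
  Macon→Smelter4: 14 × 5 = 70
  Nampa→Smelter1: 55 × 3 = 165
  Gary→Smelter1: 24 × 11 = 264
  Gary→Smelter2: 1 × 2 = 2
  Gary→Smelter4: 54 × 8 = 432
Total = 72 + 70 + 165 + 264 + 2 + 432 = 1005.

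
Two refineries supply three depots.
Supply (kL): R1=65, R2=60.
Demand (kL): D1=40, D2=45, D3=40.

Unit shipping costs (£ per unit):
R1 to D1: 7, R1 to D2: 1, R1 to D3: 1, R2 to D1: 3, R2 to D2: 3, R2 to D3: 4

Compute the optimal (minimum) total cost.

A cheapest plan:
  R1→D2: 25 × £1 = £25
  R1→D3: 40 × £1 = £40
  R2→D1: 40 × £3 = £120
  R2→D2: 20 × £3 = £60
Total = 25 + 40 + 120 + 60 = £245.

245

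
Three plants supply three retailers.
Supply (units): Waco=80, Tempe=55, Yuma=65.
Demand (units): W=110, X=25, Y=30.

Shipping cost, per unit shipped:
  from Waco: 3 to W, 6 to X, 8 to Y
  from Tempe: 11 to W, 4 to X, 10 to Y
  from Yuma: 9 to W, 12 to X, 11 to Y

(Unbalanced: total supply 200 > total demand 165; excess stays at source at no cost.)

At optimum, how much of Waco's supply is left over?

Minimum-cost shipments:
  Waco→W: 80 units
  Tempe→X: 25 units
  Tempe→Y: 30 units
  Yuma→W: 30 units
Total cost = 910.
Waco ships 80 of its 80, leaving 0.

0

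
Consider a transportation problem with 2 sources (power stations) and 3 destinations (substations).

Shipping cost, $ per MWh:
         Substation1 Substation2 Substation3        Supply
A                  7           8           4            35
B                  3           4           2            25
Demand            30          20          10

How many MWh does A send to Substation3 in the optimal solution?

10

Solving gives:
  A→Substation1: 5 × $7 = $35
  A→Substation2: 20 × $8 = $160
  A→Substation3: 10 × $4 = $40
  B→Substation1: 25 × $3 = $75
Total cost = $310.
So A→Substation3 carries 10 MWh.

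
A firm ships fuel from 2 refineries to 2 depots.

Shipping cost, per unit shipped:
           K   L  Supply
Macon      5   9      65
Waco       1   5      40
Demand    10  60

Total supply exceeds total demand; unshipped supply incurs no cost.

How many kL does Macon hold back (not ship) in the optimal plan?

Minimum-cost shipments:
  Macon→K: 10 × 5 = 50
  Macon→L: 20 × 9 = 180
  Waco→L: 40 × 5 = 200
Total cost = 430.
Macon ships 30 of its 65, leaving 35.

35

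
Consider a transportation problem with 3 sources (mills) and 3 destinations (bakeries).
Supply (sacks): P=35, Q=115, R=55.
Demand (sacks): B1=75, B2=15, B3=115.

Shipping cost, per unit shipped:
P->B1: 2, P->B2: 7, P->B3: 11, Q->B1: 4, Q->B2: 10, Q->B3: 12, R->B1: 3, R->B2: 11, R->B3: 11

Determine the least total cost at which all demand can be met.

1690

An optimal shipping plan:
  P->B1: 20 × 2 = 40
  P->B2: 15 × 7 = 105
  Q->B3: 115 × 12 = 1380
  R->B1: 55 × 3 = 165
Total = 40 + 105 + 1380 + 165 = 1690.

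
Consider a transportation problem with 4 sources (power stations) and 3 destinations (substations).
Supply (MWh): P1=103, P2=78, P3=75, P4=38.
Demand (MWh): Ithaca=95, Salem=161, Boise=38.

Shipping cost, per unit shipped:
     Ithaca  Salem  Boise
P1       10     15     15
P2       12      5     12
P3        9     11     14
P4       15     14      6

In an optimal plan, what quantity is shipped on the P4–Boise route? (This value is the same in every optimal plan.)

Optimal shipments:
  P1->Ithaca: 95 × 10 = 950
  P1->Salem: 8 × 15 = 120
  P2->Salem: 78 × 5 = 390
  P3->Salem: 75 × 11 = 825
  P4->Boise: 38 × 6 = 228
Total cost = 2513.
So P4→Boise carries 38 MWh.

38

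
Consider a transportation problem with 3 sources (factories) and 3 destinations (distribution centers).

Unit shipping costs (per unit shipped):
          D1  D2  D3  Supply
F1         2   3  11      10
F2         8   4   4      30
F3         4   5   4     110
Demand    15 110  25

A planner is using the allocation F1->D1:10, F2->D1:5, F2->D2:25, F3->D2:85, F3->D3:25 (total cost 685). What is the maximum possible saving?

25

Current plan cost = 10·2 + 5·8 + 25·4 + 85·5 + 25·4 = 685.
Optimal plan:
  F1->D2: 10 × 3 = 30
  F2->D2: 30 × 4 = 120
  F3->D1: 15 × 4 = 60
  F3->D2: 70 × 5 = 350
  F3->D3: 25 × 4 = 100
Optimal cost = 660.
Saving = 685 − 660 = 25.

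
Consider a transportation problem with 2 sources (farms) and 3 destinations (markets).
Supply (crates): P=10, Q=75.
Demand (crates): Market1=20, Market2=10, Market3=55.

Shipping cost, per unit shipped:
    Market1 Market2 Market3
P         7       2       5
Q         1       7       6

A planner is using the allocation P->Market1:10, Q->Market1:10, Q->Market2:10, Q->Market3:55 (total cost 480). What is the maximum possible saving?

Current plan cost = 10·7 + 10·1 + 10·7 + 55·6 = 480.
Optimal plan:
  P–Market2: 10 crates
  Q–Market1: 20 crates
  Q–Market3: 55 crates
Optimal cost = 370.
Saving = 480 − 370 = 110.

110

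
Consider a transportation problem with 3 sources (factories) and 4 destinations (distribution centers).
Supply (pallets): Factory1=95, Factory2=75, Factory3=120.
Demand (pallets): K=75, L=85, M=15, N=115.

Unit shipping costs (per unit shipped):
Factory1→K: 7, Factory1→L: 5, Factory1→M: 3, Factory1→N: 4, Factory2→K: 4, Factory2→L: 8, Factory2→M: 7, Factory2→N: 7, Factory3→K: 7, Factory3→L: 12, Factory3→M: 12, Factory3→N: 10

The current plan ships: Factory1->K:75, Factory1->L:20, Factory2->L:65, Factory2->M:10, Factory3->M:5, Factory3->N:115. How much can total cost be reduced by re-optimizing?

Current plan cost = 75·7 + 20·5 + 65·8 + 10·7 + 5·12 + 115·10 = 2425.
Optimal plan:
  Factory1–L: 80 × 5 = 400
  Factory1–M: 15 × 3 = 45
  Factory2–L: 5 × 8 = 40
  Factory2–N: 70 × 7 = 490
  Factory3–K: 75 × 7 = 525
  Factory3–N: 45 × 10 = 450
Optimal cost = 1950.
Saving = 2425 − 1950 = 475.

475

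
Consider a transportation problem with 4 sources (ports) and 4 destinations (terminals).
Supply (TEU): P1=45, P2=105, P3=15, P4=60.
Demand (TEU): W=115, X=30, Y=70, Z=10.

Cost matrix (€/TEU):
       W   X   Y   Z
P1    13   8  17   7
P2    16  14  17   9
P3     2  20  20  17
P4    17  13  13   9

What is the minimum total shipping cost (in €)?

2865

One minimum-cost allocation:
  P1–W: 15 × €13 = €195
  P1–X: 30 × €8 = €240
  P2–W: 85 × €16 = €1360
  P2–Y: 10 × €17 = €170
  P2–Z: 10 × €9 = €90
  P3–W: 15 × €2 = €30
  P4–Y: 60 × €13 = €780
Total = 195 + 240 + 1360 + 170 + 90 + 30 + 780 = €2865.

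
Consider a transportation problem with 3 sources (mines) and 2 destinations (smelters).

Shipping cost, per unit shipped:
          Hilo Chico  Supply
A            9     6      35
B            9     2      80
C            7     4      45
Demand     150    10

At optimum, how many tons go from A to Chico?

The minimum-cost plan:
  A->Hilo: 35 × 9 = 315
  B->Hilo: 70 × 9 = 630
  B->Chico: 10 × 2 = 20
  C->Hilo: 45 × 7 = 315
Total cost = 1280.
The route A→Chico is not used.

0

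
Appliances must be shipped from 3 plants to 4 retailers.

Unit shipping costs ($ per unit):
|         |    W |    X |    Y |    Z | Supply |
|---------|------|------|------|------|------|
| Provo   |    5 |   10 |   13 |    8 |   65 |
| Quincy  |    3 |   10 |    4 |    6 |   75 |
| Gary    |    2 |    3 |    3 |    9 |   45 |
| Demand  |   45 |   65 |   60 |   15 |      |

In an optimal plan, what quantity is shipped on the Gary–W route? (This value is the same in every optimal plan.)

Optimal shipments:
  Provo→W: 30 × $5 = $150
  Provo→X: 20 × $10 = $200
  Provo→Z: 15 × $8 = $120
  Quincy→W: 15 × $3 = $45
  Quincy→Y: 60 × $4 = $240
  Gary→X: 45 × $3 = $135
Total cost = $890.
The route Gary→W is not used.

0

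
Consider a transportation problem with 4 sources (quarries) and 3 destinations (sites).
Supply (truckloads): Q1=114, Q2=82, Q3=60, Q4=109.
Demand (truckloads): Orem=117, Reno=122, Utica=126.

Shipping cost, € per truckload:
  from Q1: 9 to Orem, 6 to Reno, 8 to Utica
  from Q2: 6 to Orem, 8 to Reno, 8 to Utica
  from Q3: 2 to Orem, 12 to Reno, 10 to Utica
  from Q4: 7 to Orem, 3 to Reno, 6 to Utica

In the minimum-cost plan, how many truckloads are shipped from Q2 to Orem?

Solving gives:
  Q1→Reno: 13 × €6 = €78
  Q1→Utica: 101 × €8 = €808
  Q2→Orem: 57 × €6 = €342
  Q2→Utica: 25 × €8 = €200
  Q3→Orem: 60 × €2 = €120
  Q4→Reno: 109 × €3 = €327
Total cost = €1875.
So Q2→Orem carries 57 truckloads.

57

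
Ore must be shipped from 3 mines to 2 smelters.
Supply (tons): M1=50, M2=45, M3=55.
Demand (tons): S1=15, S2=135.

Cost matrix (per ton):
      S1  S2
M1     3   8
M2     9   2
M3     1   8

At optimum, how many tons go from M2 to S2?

45

Solving gives:
  M1 to S2: 50 × 8 = 400
  M2 to S2: 45 × 2 = 90
  M3 to S1: 15 × 1 = 15
  M3 to S2: 40 × 8 = 320
Total cost = 825.
So M2→S2 carries 45 tons.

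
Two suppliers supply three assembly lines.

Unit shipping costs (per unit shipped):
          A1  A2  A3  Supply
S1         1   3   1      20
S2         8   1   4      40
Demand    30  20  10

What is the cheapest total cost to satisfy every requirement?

One minimum-cost allocation:
  S1–A1: 20 × 1 = 20
  S2–A1: 10 × 8 = 80
  S2–A2: 20 × 1 = 20
  S2–A3: 10 × 4 = 40
Total = 20 + 80 + 20 + 40 = 160.

160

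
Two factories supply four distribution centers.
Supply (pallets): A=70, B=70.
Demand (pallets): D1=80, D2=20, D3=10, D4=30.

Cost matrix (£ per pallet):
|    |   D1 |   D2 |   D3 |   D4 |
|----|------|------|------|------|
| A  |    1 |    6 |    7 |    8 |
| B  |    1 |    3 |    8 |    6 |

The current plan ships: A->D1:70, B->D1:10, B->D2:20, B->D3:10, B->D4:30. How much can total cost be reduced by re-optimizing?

10

Current plan cost = 70·1 + 10·1 + 20·3 + 10·8 + 30·6 = £400.
Optimal plan:
  A->D1: 60 × £1 = £60
  A->D3: 10 × £7 = £70
  B->D1: 20 × £1 = £20
  B->D2: 20 × £3 = £60
  B->D4: 30 × £6 = £180
Optimal cost = £390.
Saving = 400 − 390 = £10.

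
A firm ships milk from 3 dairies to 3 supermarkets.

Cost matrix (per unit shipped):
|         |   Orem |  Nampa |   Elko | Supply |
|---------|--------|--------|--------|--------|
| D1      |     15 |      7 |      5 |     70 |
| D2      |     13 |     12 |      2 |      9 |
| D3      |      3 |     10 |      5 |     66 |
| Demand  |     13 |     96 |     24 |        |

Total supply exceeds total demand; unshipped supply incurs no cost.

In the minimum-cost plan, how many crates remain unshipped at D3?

An optimal plan:
  D1→Nampa: 70 × 7 = 490
  D2→Elko: 9 × 2 = 18
  D3→Orem: 13 × 3 = 39
  D3→Nampa: 26 × 10 = 260
  D3→Elko: 15 × 5 = 75
Total cost = 882.
D3 ships 54 of its 66, leaving 12.

12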